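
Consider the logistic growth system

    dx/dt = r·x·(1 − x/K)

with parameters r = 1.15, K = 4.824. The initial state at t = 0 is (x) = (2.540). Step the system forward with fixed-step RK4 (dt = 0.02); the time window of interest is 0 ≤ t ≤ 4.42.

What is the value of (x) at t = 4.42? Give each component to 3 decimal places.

t=0.000: state=(2.540)
step 1 (dt=0.02): k1=(1.383), k2=(1.382), k3=(1.382), k4=(1.381); state += dt/6·(k1+2k2+2k3+k4)
t=0.020: state=(2.568)
t=0.040: state=(2.595)
t=0.060: state=(2.623)
continuing one RK4 step at a time; state shown every 10 steps (Δt=0.2):
t=0.200: state=(2.814)
t=0.400: state=(3.077)
t=0.600: state=(3.325)
t=0.800: state=(3.551)
t=1.000: state=(3.755)
t=1.200: state=(3.934)
t=1.400: state=(4.089)
t=1.600: state=(4.221)
t=1.800: state=(4.332)
t=2.000: state=(4.425)
t=2.200: state=(4.502)
t=2.400: state=(4.564)
t=2.600: state=(4.615)
t=2.800: state=(4.657)
t=3.000: state=(4.690)
t=3.200: state=(4.717)
t=3.400: state=(4.739)
t=3.600: state=(4.756)
t=3.800: state=(4.770)
t=4.000: state=(4.781)
t=4.200: state=(4.790)
t=4.400: state=(4.797)
t=4.420: state=(4.797)

(x) = (4.797)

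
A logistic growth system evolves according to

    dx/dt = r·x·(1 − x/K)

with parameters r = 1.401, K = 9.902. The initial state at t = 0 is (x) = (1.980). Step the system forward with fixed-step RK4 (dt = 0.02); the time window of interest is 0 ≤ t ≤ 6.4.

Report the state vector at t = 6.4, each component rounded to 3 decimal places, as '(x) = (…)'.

t=0.000: state=(1.980)
step 1 (dt=0.02): k1=(2.219), k2=(2.238), k3=(2.238), k4=(2.257); state += dt/6·(k1+2k2+2k3+k4)
t=0.020: state=(2.025)
t=0.040: state=(2.070)
t=0.060: state=(2.117)
continuing one RK4 step at a time; state shown every 25 steps (Δt=0.5):
t=0.500: state=(3.316)
t=1.000: state=(4.987)
t=1.500: state=(6.649)
t=2.000: state=(7.967)
t=2.500: state=(8.837)
t=3.000: state=(9.343)
t=3.500: state=(9.616)
t=4.000: state=(9.758)
t=4.500: state=(9.830)
t=5.000: state=(9.866)
t=5.500: state=(9.884)
t=6.000: state=(9.893)
t=6.400: state=(9.897)

(x) = (9.897)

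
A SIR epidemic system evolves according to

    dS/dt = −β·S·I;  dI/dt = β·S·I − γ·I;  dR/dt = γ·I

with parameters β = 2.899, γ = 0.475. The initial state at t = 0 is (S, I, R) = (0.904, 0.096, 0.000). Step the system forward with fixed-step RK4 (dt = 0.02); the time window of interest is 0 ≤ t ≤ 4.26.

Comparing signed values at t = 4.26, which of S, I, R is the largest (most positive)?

t=0.000: state=(0.904, 0.096, 0.000)
step 1 (dt=0.02): k1=(-0.252, 0.206, 0.046), k2=(-0.256, 0.210, 0.047), k3=(-0.256, 0.210, 0.047), k4=(-0.261, 0.213, 0.048); state += dt/6·(k1+2k2+2k3+k4)
t=0.020: state=(0.899, 0.100, 0.001)
t=0.040: state=(0.894, 0.105, 0.002)
t=0.060: state=(0.888, 0.109, 0.003)
continuing one RK4 step at a time; state shown every 10 steps (Δt=0.2):
t=0.200: state=(0.844, 0.145, 0.011)
t=0.400: state=(0.762, 0.210, 0.028)
t=0.600: state=(0.659, 0.289, 0.052)
t=0.800: state=(0.544, 0.373, 0.083)
t=1.000: state=(0.429, 0.449, 0.122)
t=1.200: state=(0.324, 0.508, 0.168)
t=1.400: state=(0.239, 0.543, 0.218)
t=1.600: state=(0.174, 0.556, 0.270)
t=1.800: state=(0.126, 0.551, 0.323)
t=2.000: state=(0.092, 0.533, 0.375)
t=2.200: state=(0.068, 0.508, 0.424)
t=2.400: state=(0.051, 0.478, 0.471)
t=2.600: state=(0.039, 0.446, 0.515)
t=2.800: state=(0.030, 0.414, 0.556)
t=3.000: state=(0.024, 0.382, 0.594)
t=3.200: state=(0.020, 0.352, 0.628)
t=3.400: state=(0.016, 0.323, 0.661)
t=3.600: state=(0.013, 0.297, 0.690)
t=3.800: state=(0.011, 0.272, 0.717)
t=4.000: state=(0.010, 0.249, 0.742)
t=4.200: state=(0.009, 0.227, 0.764)
t=4.260: state=(0.008, 0.221, 0.771)
compare at T: S=0.008, I=0.221, R=0.771

largest component: R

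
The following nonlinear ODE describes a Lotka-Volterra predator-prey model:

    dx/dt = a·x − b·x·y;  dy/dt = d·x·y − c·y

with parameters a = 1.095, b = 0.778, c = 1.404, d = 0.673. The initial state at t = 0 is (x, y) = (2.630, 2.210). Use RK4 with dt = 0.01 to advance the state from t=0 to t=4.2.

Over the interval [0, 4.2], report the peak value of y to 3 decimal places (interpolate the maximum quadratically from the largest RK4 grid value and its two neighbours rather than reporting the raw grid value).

t=0.000: state=(2.630, 2.210)
step 1 (dt=0.01): k1=(-1.642, 0.809), k2=(-1.645, 0.798), k3=(-1.645, 0.798), k4=(-1.648, 0.787); state += dt/6·(k1+2k2+2k3+k4)
t=0.010: state=(2.614, 2.218)
t=0.020: state=(2.597, 2.226)
t=0.030: state=(2.580, 2.233)
continuing one RK4 step at a time; state shown every 20 steps (Δt=0.2):
t=0.200: state=(2.298, 2.325)
t=0.400: state=(1.987, 2.342)
t=0.600: state=(1.726, 2.269)
t=0.800: state=(1.525, 2.131)
t=1.000: state=(1.381, 1.956)
t=1.200: state=(1.286, 1.766)
t=1.400: state=(1.234, 1.580)
t=1.600: state=(1.218, 1.407)
t=1.800: state=(1.234, 1.253)
t=2.000: state=(1.277, 1.120)
t=2.200: state=(1.348, 1.009)
t=2.400: state=(1.444, 0.919)
t=2.600: state=(1.567, 0.850)
t=2.800: state=(1.716, 0.800)
t=3.000: state=(1.891, 0.770)
t=3.200: state=(2.091, 0.760)
t=3.400: state=(2.311, 0.772)
t=3.600: state=(2.545, 0.808)
t=3.800: state=(2.781, 0.873)
t=4.000: state=(3.000, 0.973)
t=4.200: state=(3.176, 1.115)
largest grid value and its neighbours: y(0.320)=2.34688, y(0.330)=2.34708, y(0.340)=2.34703
parabola through these three points peaks at t≈0.333 with y≈2.34709

max y = 2.347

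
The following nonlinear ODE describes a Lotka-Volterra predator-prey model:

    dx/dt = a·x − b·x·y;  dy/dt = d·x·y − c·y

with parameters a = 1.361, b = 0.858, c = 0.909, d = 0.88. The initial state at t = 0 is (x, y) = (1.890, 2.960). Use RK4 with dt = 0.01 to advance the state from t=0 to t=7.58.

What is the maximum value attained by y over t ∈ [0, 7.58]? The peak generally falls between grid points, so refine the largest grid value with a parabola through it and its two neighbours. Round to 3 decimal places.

max y = 3.435

t=0.000: state=(1.890, 2.960)
step 1 (dt=0.01): k1=(-2.228, 2.232), k2=(-2.233, 2.212), k3=(-2.232, 2.212), k4=(-2.237, 2.191); state += dt/6·(k1+2k2+2k3+k4)
t=0.010: state=(1.868, 2.982)
t=0.020: state=(1.845, 3.004)
t=0.030: state=(1.823, 3.025)
continuing one RK4 step at a time; state shown every 25 steps (Δt=0.25):
t=0.250: state=(1.340, 3.361)
t=0.500: state=(0.905, 3.419)
t=0.750: state=(0.622, 3.214)
t=1.000: state=(0.454, 2.878)
t=1.250: state=(0.359, 2.505)
t=1.500: state=(0.306, 2.145)
t=1.750: state=(0.281, 1.823)
t=2.000: state=(0.276, 1.543)
t=2.250: state=(0.286, 1.308)
t=2.500: state=(0.310, 1.112)
t=2.750: state=(0.349, 0.952)
t=3.000: state=(0.406, 0.824)
t=3.250: state=(0.483, 0.724)
t=3.500: state=(0.586, 0.648)
t=3.750: state=(0.721, 0.596)
t=4.000: state=(0.895, 0.567)
t=4.250: state=(1.115, 0.563)
t=4.500: state=(1.386, 0.590)
t=4.750: state=(1.705, 0.660)
t=5.000: state=(2.052, 0.795)
t=5.250: state=(2.377, 1.032)
t=5.500: state=(2.575, 1.422)
t=5.750: state=(2.516, 1.995)
t=6.000: state=(2.145, 2.668)
t=6.250: state=(1.597, 3.211)
t=6.500: state=(1.094, 3.432)
t=6.750: state=(0.740, 3.336)
t=7.000: state=(0.523, 3.048)
t=7.250: state=(0.398, 2.684)
t=7.500: state=(0.327, 2.314)
t=7.580: state=(0.312, 2.200)
largest grid value and its neighbours: y(0.410)=3.43496, y(0.420)=3.43503, y(0.430)=3.43460
parabola through these three points peaks at t≈0.416 with y≈3.43506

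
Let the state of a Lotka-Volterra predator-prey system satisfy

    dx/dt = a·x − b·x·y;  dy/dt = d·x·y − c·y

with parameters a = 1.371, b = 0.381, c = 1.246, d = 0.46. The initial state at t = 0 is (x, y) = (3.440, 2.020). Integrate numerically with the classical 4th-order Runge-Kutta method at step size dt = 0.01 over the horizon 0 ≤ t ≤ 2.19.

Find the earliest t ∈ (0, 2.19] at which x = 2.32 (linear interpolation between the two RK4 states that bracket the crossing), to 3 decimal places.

t = 1.946

t=0.000: state=(3.440, 2.020)
step 1 (dt=0.01): k1=(2.069, 0.680), k2=(2.071, 0.690), k3=(2.070, 0.690), k4=(2.072, 0.701); state += dt/6·(k1+2k2+2k3+k4)
t=0.010: state=(3.461, 2.027)
t=0.020: state=(3.481, 2.034)
t=0.030: state=(3.502, 2.041)
continuing one RK4 step at a time; state shown every 10 steps (Δt=0.1):
t=0.100: state=(3.648, 2.099)
t=0.200: state=(3.855, 2.202)
t=0.300: state=(4.056, 2.332)
t=0.400: state=(4.244, 2.492)
t=0.500: state=(4.411, 2.685)
t=0.600: state=(4.548, 2.914)
t=0.700: state=(4.645, 3.178)
t=0.800: state=(4.693, 3.479)
t=0.900: state=(4.685, 3.812)
t=1.000: state=(4.616, 4.169)
t=1.100: state=(4.485, 4.539)
t=1.200: state=(4.297, 4.905)
t=1.300: state=(4.061, 5.249)
t=1.400: state=(3.791, 5.552)
t=1.500: state=(3.502, 5.797)
t=1.600: state=(3.209, 5.972)
t=1.700: state=(2.925, 6.071)
t=1.800: state=(2.661, 6.094)
t=1.900: state=(2.421, 6.047)
t=1.940: state=(2.333, 6.010)
next step: t=1.950: state=(2.312, 5.999) — x has crossed 2.32
linear interpolation between t=1.940 (2.33287) and t=1.950 (2.31158) → t≈1.946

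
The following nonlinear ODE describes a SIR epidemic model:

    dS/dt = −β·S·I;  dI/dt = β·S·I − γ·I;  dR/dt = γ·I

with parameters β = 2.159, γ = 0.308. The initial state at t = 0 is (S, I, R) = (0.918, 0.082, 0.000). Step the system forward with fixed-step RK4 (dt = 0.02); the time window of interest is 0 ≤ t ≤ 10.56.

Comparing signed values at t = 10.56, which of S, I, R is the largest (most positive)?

t=0.000: state=(0.918, 0.082, 0.000)
step 1 (dt=0.02): k1=(-0.163, 0.137, 0.025), k2=(-0.165, 0.139, 0.026), k3=(-0.165, 0.139, 0.026), k4=(-0.167, 0.141, 0.026); state += dt/6·(k1+2k2+2k3+k4)
t=0.020: state=(0.915, 0.085, 0.001)
t=0.040: state=(0.911, 0.088, 0.001)
t=0.060: state=(0.908, 0.091, 0.002)
continuing one RK4 step at a time; state shown every 25 steps (Δt=0.5):
t=0.500: state=(0.802, 0.179, 0.019)
t=1.000: state=(0.611, 0.331, 0.058)
t=1.500: state=(0.392, 0.487, 0.122)
t=2.000: state=(0.219, 0.577, 0.204)
t=2.500: state=(0.116, 0.589, 0.295)
t=3.000: state=(0.062, 0.554, 0.383)
t=3.500: state=(0.035, 0.500, 0.465)
t=4.000: state=(0.021, 0.442, 0.537)
t=4.500: state=(0.014, 0.386, 0.601)
t=5.000: state=(0.009, 0.335, 0.656)
t=5.500: state=(0.007, 0.289, 0.704)
t=6.000: state=(0.005, 0.249, 0.746)
t=6.500: state=(0.004, 0.215, 0.781)
t=7.000: state=(0.003, 0.185, 0.812)
t=7.500: state=(0.003, 0.159, 0.838)
t=8.000: state=(0.002, 0.137, 0.861)
t=8.500: state=(0.002, 0.117, 0.881)
t=9.000: state=(0.002, 0.101, 0.897)
t=9.500: state=(0.002, 0.087, 0.912)
t=10.000: state=(0.001, 0.074, 0.924)
t=10.500: state=(0.001, 0.064, 0.935)
t=10.560: state=(0.001, 0.063, 0.936)
compare at T: S=0.001, I=0.063, R=0.936

largest component: R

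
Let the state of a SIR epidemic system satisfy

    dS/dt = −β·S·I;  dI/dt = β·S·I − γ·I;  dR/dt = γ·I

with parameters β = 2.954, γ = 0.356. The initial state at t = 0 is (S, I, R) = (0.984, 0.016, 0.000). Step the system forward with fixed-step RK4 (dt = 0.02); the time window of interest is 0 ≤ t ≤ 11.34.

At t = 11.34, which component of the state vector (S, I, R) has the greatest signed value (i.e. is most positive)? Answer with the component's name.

largest component: R

t=0.000: state=(0.984, 0.016, 0.000)
step 1 (dt=0.02): k1=(-0.047, 0.041, 0.006), k2=(-0.048, 0.042, 0.006), k3=(-0.048, 0.042, 0.006), k4=(-0.049, 0.043, 0.006); state += dt/6·(k1+2k2+2k3+k4)
t=0.020: state=(0.983, 0.017, 0.000)
t=0.040: state=(0.982, 0.018, 0.000)
t=0.060: state=(0.981, 0.019, 0.000)
continuing one RK4 step at a time; state shown every 25 steps (Δt=0.5):
t=0.500: state=(0.939, 0.056, 0.006)
t=1.000: state=(0.804, 0.172, 0.024)
t=1.500: state=(0.535, 0.392, 0.073)
t=2.000: state=(0.257, 0.581, 0.162)
t=2.500: state=(0.104, 0.625, 0.271)
t=3.000: state=(0.042, 0.579, 0.379)
t=3.500: state=(0.019, 0.505, 0.476)
t=4.000: state=(0.010, 0.431, 0.559)
t=4.500: state=(0.005, 0.365, 0.630)
t=5.000: state=(0.003, 0.307, 0.689)
t=5.500: state=(0.002, 0.258, 0.740)
t=6.000: state=(0.001, 0.217, 0.782)
t=6.500: state=(0.001, 0.182, 0.817)
t=7.000: state=(0.001, 0.152, 0.847)
t=7.500: state=(0.001, 0.128, 0.872)
t=8.000: state=(0.001, 0.107, 0.893)
t=8.500: state=(0.001, 0.090, 0.910)
t=9.000: state=(0.000, 0.075, 0.925)
t=9.500: state=(0.000, 0.063, 0.937)
t=10.000: state=(0.000, 0.053, 0.947)
t=10.500: state=(0.000, 0.044, 0.956)
t=11.000: state=(0.000, 0.037, 0.963)
t=11.340: state=(0.000, 0.033, 0.967)
compare at T: S=0.000, I=0.033, R=0.967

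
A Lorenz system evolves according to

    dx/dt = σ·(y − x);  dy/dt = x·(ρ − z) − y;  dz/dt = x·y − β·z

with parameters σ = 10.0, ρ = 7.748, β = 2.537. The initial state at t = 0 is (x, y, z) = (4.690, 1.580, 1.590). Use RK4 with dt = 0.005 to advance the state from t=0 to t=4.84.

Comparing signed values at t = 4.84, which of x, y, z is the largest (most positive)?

t=0.000: state=(4.690, 1.580, 1.590)
step 1 (dt=0.005): k1=(-31.100, 27.301, 3.376), k2=(-29.640, 26.715, 3.547), k3=(-29.691, 26.737, 3.545), k4=(-28.279, 26.173, 3.704); state += dt/6·(k1+2k2+2k3+k4)
t=0.005: state=(4.542, 1.714, 1.608)
t=0.010: state=(4.407, 1.842, 1.627)
t=0.015: state=(4.285, 1.965, 1.648)
continuing one RK4 step at a time; state shown every 40 steps (Δt=0.2):
t=0.200: state=(4.126, 5.090, 3.123)
t=0.400: state=(6.087, 6.661, 7.052)
t=0.600: state=(5.427, 4.361, 9.568)
t=0.800: state=(3.360, 2.616, 7.952)
t=1.000: state=(2.631, 2.591, 5.910)
t=1.200: state=(2.996, 3.368, 4.845)
t=1.400: state=(3.991, 4.566, 5.134)
t=1.600: state=(4.963, 5.252, 6.709)
t=1.800: state=(4.887, 4.550, 7.956)
t=2.000: state=(4.026, 3.618, 7.578)
t=2.200: state=(3.513, 3.422, 6.563)
t=2.400: state=(3.623, 3.801, 5.941)
t=2.600: state=(4.105, 4.370, 6.078)
t=2.800: state=(4.516, 4.623, 6.770)
t=3.000: state=(4.471, 4.335, 7.276)
t=3.200: state=(4.113, 3.933, 7.139)
t=3.400: state=(3.871, 3.822, 6.685)
t=3.600: state=(3.916, 3.999, 6.395)
t=3.800: state=(4.137, 4.255, 6.470)
t=4.000: state=(4.308, 4.348, 6.774)
t=4.200: state=(4.281, 4.222, 6.981)
t=4.400: state=(4.127, 4.049, 6.920)
t=4.600: state=(4.021, 4.000, 6.720)
t=4.800: state=(4.043, 4.082, 6.593)
t=4.840: state=(4.060, 4.106, 6.587)
compare at T: x=4.060, y=4.106, z=6.587

largest component: z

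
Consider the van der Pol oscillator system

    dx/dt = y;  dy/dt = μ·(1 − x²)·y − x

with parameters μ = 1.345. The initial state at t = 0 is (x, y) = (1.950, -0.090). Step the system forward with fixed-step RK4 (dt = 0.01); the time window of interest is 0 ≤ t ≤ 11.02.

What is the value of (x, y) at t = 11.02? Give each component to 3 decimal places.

(x, y) = (-1.743, 0.529)

t=0.000: state=(1.950, -0.090)
step 1 (dt=0.01): k1=(-0.090, -1.611), k2=(-0.098, -1.580), k3=(-0.098, -1.581), k4=(-0.106, -1.551); state += dt/6·(k1+2k2+2k3+k4)
t=0.010: state=(1.949, -0.106)
t=0.020: state=(1.948, -0.121)
t=0.030: state=(1.947, -0.136)
continuing one RK4 step at a time; state shown every 50 steps (Δt=0.5):
t=0.500: state=(1.784, -0.477)
t=1.000: state=(1.502, -0.654)
t=1.500: state=(1.113, -0.936)
t=2.000: state=(0.503, -1.613)
t=2.500: state=(-0.639, -2.971)
t=3.000: state=(-1.861, -1.174)
t=3.500: state=(-1.985, 0.264)
t=4.000: state=(-1.780, 0.508)
t=4.500: state=(-1.487, 0.669)
t=5.000: state=(-1.090, 0.959)
t=5.500: state=(-0.461, 1.671)
t=6.000: state=(0.717, 3.012)
t=6.500: state=(1.891, 1.027)
t=7.000: state=(1.978, -0.288)
t=7.500: state=(1.767, -0.515)
t=8.000: state=(1.470, -0.680)
t=8.500: state=(1.065, -0.981)
t=9.000: state=(0.417, -1.729)
t=9.500: state=(-0.795, -3.037)
t=10.000: state=(-1.915, -0.893)
t=10.500: state=(-1.970, 0.309)
t=11.000: state=(-1.753, 0.523)
t=11.020: state=(-1.743, 0.529)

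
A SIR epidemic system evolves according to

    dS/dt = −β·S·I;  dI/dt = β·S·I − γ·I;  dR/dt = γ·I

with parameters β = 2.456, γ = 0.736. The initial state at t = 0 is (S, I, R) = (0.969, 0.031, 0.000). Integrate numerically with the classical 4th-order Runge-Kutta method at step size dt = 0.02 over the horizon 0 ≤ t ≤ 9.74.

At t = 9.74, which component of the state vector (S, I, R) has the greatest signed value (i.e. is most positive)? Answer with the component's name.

t=0.000: state=(0.969, 0.031, 0.000)
step 1 (dt=0.02): k1=(-0.074, 0.051, 0.023), k2=(-0.075, 0.052, 0.023), k3=(-0.075, 0.052, 0.023), k4=(-0.076, 0.053, 0.024); state += dt/6·(k1+2k2+2k3+k4)
t=0.020: state=(0.968, 0.032, 0.000)
t=0.040: state=(0.966, 0.033, 0.001)
t=0.060: state=(0.964, 0.034, 0.001)
continuing one RK4 step at a time; state shown every 25 steps (Δt=0.5):
t=0.500: state=(0.914, 0.068, 0.017)
t=1.000: state=(0.808, 0.137, 0.054)
t=1.500: state=(0.645, 0.233, 0.122)
t=2.000: state=(0.458, 0.317, 0.224)
t=2.500: state=(0.303, 0.349, 0.349)
t=3.000: state=(0.199, 0.327, 0.474)
t=3.500: state=(0.137, 0.277, 0.586)
t=4.000: state=(0.101, 0.221, 0.678)
t=4.500: state=(0.079, 0.171, 0.750)
t=5.000: state=(0.066, 0.129, 0.805)
t=5.500: state=(0.058, 0.097, 0.846)
t=6.000: state=(0.052, 0.071, 0.877)
t=6.500: state=(0.048, 0.053, 0.899)
t=7.000: state=(0.046, 0.039, 0.916)
t=7.500: state=(0.044, 0.028, 0.928)
t=8.000: state=(0.043, 0.021, 0.937)
t=8.500: state=(0.042, 0.015, 0.943)
t=9.000: state=(0.041, 0.011, 0.948)
t=9.500: state=(0.040, 0.008, 0.952)
t=9.740: state=(0.040, 0.007, 0.953)
compare at T: S=0.040, I=0.007, R=0.953

largest component: R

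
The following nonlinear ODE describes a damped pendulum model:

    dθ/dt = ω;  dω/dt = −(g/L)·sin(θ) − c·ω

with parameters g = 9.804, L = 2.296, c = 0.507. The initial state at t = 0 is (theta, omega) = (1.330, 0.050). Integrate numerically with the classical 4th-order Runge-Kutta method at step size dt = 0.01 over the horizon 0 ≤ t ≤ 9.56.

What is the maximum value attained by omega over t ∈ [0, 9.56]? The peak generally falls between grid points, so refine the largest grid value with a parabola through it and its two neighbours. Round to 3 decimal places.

t=0.000: state=(1.330, 0.050)
step 1 (dt=0.01): k1=(0.050, -4.172), k2=(0.029, -4.162), k3=(0.029, -4.162), k4=(0.008, -4.151); state += dt/6·(k1+2k2+2k3+k4)
t=0.010: state=(1.330, 0.008)
t=0.020: state=(1.330, -0.033)
t=0.030: state=(1.330, -0.074)
continuing one RK4 step at a time; state shown every 50 steps (Δt=0.5):
t=0.500: state=(0.887, -1.683)
t=1.000: state=(-0.112, -1.974)
t=1.500: state=(-0.794, -0.603)
t=2.000: state=(-0.699, 0.894)
t=2.500: state=(-0.068, 1.401)
t=3.000: state=(0.478, 0.626)
t=3.500: state=(0.505, -0.481)
t=4.000: state=(0.106, -0.957)
t=4.500: state=(-0.293, -0.516)
t=5.000: state=(-0.354, 0.260)
t=5.500: state=(-0.101, 0.646)
t=6.000: state=(0.182, 0.394)
t=6.500: state=(0.245, -0.138)
t=7.000: state=(0.085, -0.434)
t=7.500: state=(-0.112, -0.291)
t=8.000: state=(-0.169, 0.069)
t=8.500: state=(-0.068, 0.290)
t=9.000: state=(0.069, 0.212)
t=9.500: state=(0.116, -0.031)
t=9.560: state=(0.113, -0.059)
largest grid value and its neighbours: omega(2.420)=1.41607, omega(2.430)=1.41627, omega(2.440)=1.41587
parabola through these three points peaks at t≈2.428 with omega≈1.41628

max omega = 1.416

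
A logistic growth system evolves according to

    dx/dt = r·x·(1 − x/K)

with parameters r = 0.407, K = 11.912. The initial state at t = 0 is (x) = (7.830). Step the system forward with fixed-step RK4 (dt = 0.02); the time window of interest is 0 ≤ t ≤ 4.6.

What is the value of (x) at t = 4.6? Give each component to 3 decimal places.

t=0.000: state=(7.830)
step 1 (dt=0.02): k1=(1.092), k2=(1.091), k3=(1.091), k4=(1.089); state += dt/6·(k1+2k2+2k3+k4)
t=0.020: state=(7.852)
t=0.040: state=(7.874)
t=0.060: state=(7.895)
continuing one RK4 step at a time; state shown every 10 steps (Δt=0.2):
t=0.200: state=(8.046)
t=0.400: state=(8.255)
t=0.600: state=(8.458)
t=0.800: state=(8.654)
t=1.000: state=(8.843)
t=1.200: state=(9.025)
t=1.400: state=(9.199)
t=1.600: state=(9.366)
t=1.800: state=(9.525)
t=2.000: state=(9.677)
t=2.200: state=(9.821)
t=2.400: state=(9.957)
t=2.600: state=(10.087)
t=2.800: state=(10.209)
t=3.000: state=(10.325)
t=3.200: state=(10.433)
t=3.400: state=(10.535)
t=3.600: state=(10.632)
t=3.800: state=(10.722)
t=4.000: state=(10.806)
t=4.200: state=(10.885)
t=4.400: state=(10.959)
t=4.600: state=(11.028)

(x) = (11.028)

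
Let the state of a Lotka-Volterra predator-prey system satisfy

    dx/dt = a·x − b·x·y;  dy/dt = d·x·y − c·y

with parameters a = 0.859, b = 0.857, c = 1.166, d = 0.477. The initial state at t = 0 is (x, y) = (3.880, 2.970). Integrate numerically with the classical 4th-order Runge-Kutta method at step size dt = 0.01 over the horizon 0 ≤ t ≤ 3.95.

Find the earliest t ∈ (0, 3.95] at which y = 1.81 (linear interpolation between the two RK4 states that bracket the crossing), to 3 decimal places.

t=0.000: state=(3.880, 2.970)
step 1 (dt=0.01): k1=(-6.543, 2.034), k2=(-6.521, 1.994), k3=(-6.521, 1.994), k4=(-6.498, 1.954); state += dt/6·(k1+2k2+2k3+k4)
t=0.010: state=(3.815, 2.990)
t=0.020: state=(3.750, 3.009)
t=0.030: state=(3.686, 3.027)
continuing one RK4 step at a time; state shown every 20 steps (Δt=0.2):
t=0.200: state=(2.700, 3.212)
t=0.400: state=(1.851, 3.152)
t=0.600: state=(1.307, 2.896)
t=0.800: state=(0.972, 2.554)
t=1.000: state=(0.768, 2.196)
t=1.200: state=(0.645, 1.859)
t=1.230: state=(0.631, 1.812)
next step: t=1.240: state=(0.627, 1.796) — y has crossed 1.81
linear interpolation between t=1.230 (1.81200) and t=1.240 (1.79638) → t≈1.231

t = 1.231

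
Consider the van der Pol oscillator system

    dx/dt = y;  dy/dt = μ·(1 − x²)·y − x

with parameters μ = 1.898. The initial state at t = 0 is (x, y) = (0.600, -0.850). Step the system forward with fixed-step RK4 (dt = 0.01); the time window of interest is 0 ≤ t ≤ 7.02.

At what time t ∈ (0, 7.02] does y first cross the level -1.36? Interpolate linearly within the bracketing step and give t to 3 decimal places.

t = 0.246

t=0.000: state=(0.600, -0.850)
step 1 (dt=0.01): k1=(-0.850, -1.633), k2=(-0.858, -1.646), k3=(-0.858, -1.647), k4=(-0.866, -1.661); state += dt/6·(k1+2k2+2k3+k4)
t=0.010: state=(0.591, -0.866)
t=0.020: state=(0.583, -0.883)
t=0.030: state=(0.574, -0.900)
t=0.240: state=(0.341, -1.345)
next step: t=0.250: state=(0.328, -1.371) — y has crossed -1.36
linear interpolation between t=0.240 (-1.34495) and t=0.250 (-1.37119) → t≈0.246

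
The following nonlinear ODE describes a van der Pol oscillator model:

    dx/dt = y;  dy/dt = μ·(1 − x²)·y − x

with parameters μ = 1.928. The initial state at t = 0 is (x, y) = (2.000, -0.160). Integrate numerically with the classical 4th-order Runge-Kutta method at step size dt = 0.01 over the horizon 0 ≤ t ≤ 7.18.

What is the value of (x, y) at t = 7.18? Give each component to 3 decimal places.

(x, y) = (1.929, 0.969)

t=0.000: state=(2.000, -0.160)
step 1 (dt=0.01): k1=(-0.160, -1.075), k2=(-0.165, -1.044), k3=(-0.165, -1.045), k4=(-0.170, -1.015); state += dt/6·(k1+2k2+2k3+k4)
t=0.010: state=(1.998, -0.170)
t=0.020: state=(1.997, -0.180)
t=0.030: state=(1.995, -0.190)
continuing one RK4 step at a time; state shown every 25 steps (Δt=0.25):
t=0.250: state=(1.938, -0.307)
t=0.500: state=(1.853, -0.360)
t=0.750: state=(1.759, -0.398)
t=1.000: state=(1.654, -0.440)
t=1.250: state=(1.538, -0.492)
t=1.500: state=(1.406, -0.564)
t=1.750: state=(1.253, -0.670)
t=2.000: state=(1.067, -0.835)
t=2.250: state=(0.826, -1.120)
t=2.500: state=(0.487, -1.653)
t=2.750: state=(-0.040, -2.655)
t=3.000: state=(-0.856, -3.719)
t=3.250: state=(-1.677, -2.350)
t=3.500: state=(-1.993, -0.432)
t=3.750: state=(-2.009, 0.164)
t=4.000: state=(-1.947, 0.307)
t=4.250: state=(-1.863, 0.359)
t=4.500: state=(-1.768, 0.395)
t=4.750: state=(-1.665, 0.435)
t=5.000: state=(-1.550, 0.486)
t=5.250: state=(-1.420, 0.556)
t=5.500: state=(-1.269, 0.657)
t=5.750: state=(-1.087, 0.815)
t=6.000: state=(-0.853, 1.084)
t=6.250: state=(-0.526, 1.584)
t=6.500: state=(-0.023, 2.534)
t=6.750: state=(0.767, 3.680)
t=7.000: state=(1.617, 2.588)
t=7.180: state=(1.929, 0.969)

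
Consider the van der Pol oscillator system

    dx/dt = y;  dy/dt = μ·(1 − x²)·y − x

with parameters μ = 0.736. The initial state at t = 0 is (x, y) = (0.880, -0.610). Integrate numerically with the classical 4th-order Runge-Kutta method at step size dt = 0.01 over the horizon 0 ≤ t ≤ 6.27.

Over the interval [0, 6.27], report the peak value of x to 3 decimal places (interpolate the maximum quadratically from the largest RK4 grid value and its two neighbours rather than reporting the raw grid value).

max x = 1.971

t=0.000: state=(0.880, -0.610)
step 1 (dt=0.01): k1=(-0.610, -0.981), k2=(-0.615, -0.981), k3=(-0.615, -0.981), k4=(-0.620, -0.982); state += dt/6·(k1+2k2+2k3+k4)
t=0.010: state=(0.874, -0.620)
t=0.020: state=(0.868, -0.630)
t=0.030: state=(0.861, -0.639)
continuing one RK4 step at a time; state shown every 25 steps (Δt=0.25):
t=0.250: state=(0.697, -0.859)
t=0.500: state=(0.449, -1.125)
t=0.750: state=(0.132, -1.411)
t=1.000: state=(-0.255, -1.677)
t=1.250: state=(-0.695, -1.805)
t=1.500: state=(-1.131, -1.624)
t=1.750: state=(-1.479, -1.113)
t=2.000: state=(-1.679, -0.494)
t=2.250: state=(-1.735, 0.015)
t=2.500: state=(-1.684, 0.372)
t=2.750: state=(-1.558, 0.627)
t=3.000: state=(-1.374, 0.839)
t=3.250: state=(-1.138, 1.053)
t=3.500: state=(-0.845, 1.304)
t=3.750: state=(-0.481, 1.619)
t=4.000: state=(-0.031, 1.989)
t=4.250: state=(0.509, 2.295)
t=4.500: state=(1.087, 2.238)
t=4.750: state=(1.579, 1.614)
t=5.000: state=(1.873, 0.747)
t=5.250: state=(1.970, 0.072)
t=5.500: state=(1.932, -0.339)
t=5.750: state=(1.813, -0.590)
t=6.000: state=(1.642, -0.773)
t=6.250: state=(1.428, -0.943)
t=6.270: state=(1.409, -0.957)
largest grid value and its neighbours: x(5.280)=1.97074, x(5.290)=1.97075, x(5.300)=1.97056
parabola through these three points peaks at t≈5.285 with x≈1.97077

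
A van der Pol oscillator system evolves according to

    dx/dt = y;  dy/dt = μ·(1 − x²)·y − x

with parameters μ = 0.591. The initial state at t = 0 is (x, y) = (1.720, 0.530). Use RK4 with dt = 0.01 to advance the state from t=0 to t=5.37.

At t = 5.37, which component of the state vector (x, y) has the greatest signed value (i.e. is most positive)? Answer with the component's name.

largest component: y

t=0.000: state=(1.720, 0.530)
step 1 (dt=0.01): k1=(0.530, -2.333), k2=(0.518, -2.325), k3=(0.518, -2.325), k4=(0.507, -2.317); state += dt/6·(k1+2k2+2k3+k4)
t=0.010: state=(1.725, 0.507)
t=0.020: state=(1.730, 0.484)
t=0.030: state=(1.735, 0.461)
continuing one RK4 step at a time; state shown every 20 steps (Δt=0.2):
t=0.200: state=(1.782, 0.103)
t=0.400: state=(1.767, -0.235)
t=0.600: state=(1.693, -0.494)
t=0.800: state=(1.573, -0.703)
t=1.000: state=(1.414, -0.886)
t=1.200: state=(1.219, -1.065)
t=1.400: state=(0.987, -1.256)
t=1.600: state=(0.715, -1.471)
t=1.800: state=(0.397, -1.711)
t=2.000: state=(0.030, -1.959)
t=2.200: state=(-0.384, -2.157)
t=2.400: state=(-0.823, -2.198)
t=2.600: state=(-1.245, -1.969)
t=2.800: state=(-1.592, -1.474)
t=3.000: state=(-1.826, -0.864)
t=3.200: state=(-1.942, -0.311)
t=3.400: state=(-1.960, 0.110)
t=3.600: state=(-1.906, 0.411)
t=3.800: state=(-1.801, 0.631)
t=4.000: state=(-1.656, 0.807)
t=4.200: state=(-1.479, 0.968)
t=4.400: state=(-1.269, 1.133)
t=4.600: state=(-1.024, 1.317)
t=4.800: state=(-0.740, 1.530)
t=5.000: state=(-0.410, 1.775)
t=5.200: state=(-0.029, 2.031)
t=5.370: state=(0.332, 2.212)
compare at T: x=0.332, y=2.212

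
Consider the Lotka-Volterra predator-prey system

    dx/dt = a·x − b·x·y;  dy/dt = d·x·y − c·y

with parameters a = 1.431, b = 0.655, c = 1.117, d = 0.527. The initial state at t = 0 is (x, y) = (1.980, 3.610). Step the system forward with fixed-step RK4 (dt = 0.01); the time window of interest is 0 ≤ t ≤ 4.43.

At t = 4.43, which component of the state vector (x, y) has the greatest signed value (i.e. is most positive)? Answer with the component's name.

t=0.000: state=(1.980, 3.610)
step 1 (dt=0.01): k1=(-1.848, -0.265), k2=(-1.838, -0.283), k3=(-1.838, -0.283), k4=(-1.828, -0.300); state += dt/6·(k1+2k2+2k3+k4)
t=0.010: state=(1.962, 3.607)
t=0.020: state=(1.943, 3.604)
t=0.030: state=(1.925, 3.600)
continuing one RK4 step at a time; state shown every 20 steps (Δt=0.2):
t=0.200: state=(1.653, 3.494)
t=0.400: state=(1.411, 3.282)
t=0.600: state=(1.243, 3.017)
t=0.800: state=(1.135, 2.734)
t=1.000: state=(1.076, 2.456)
t=1.200: state=(1.057, 2.197)
t=1.400: state=(1.071, 1.965)
t=1.600: state=(1.118, 1.764)
t=1.800: state=(1.195, 1.593)
t=2.000: state=(1.303, 1.453)
t=2.200: state=(1.445, 1.343)
t=2.400: state=(1.623, 1.262)
t=2.600: state=(1.838, 1.211)
t=2.800: state=(2.092, 1.191)
t=3.000: state=(2.382, 1.205)
t=3.200: state=(2.699, 1.260)
t=3.400: state=(3.028, 1.363)
t=3.600: state=(3.339, 1.525)
t=3.800: state=(3.589, 1.758)
t=4.000: state=(3.721, 2.070)
t=4.200: state=(3.687, 2.450)
t=4.400: state=(3.466, 2.861)
t=4.430: state=(3.419, 2.922)
compare at T: x=3.419, y=2.922

largest component: x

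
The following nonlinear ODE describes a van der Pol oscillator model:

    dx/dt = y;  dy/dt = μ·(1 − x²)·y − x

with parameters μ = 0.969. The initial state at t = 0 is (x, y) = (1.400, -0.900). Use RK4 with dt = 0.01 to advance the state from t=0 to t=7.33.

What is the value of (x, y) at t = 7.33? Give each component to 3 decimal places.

(x, y) = (0.588, -1.560)

t=0.000: state=(1.400, -0.900)
step 1 (dt=0.01): k1=(-0.900, -0.563), k2=(-0.903, -0.567), k3=(-0.903, -0.567), k4=(-0.906, -0.571); state += dt/6·(k1+2k2+2k3+k4)
t=0.010: state=(1.391, -0.906)
t=0.020: state=(1.382, -0.911)
t=0.030: state=(1.373, -0.917)
continuing one RK4 step at a time; state shown every 25 steps (Δt=0.25):
t=0.250: state=(1.155, -1.069)
t=0.500: state=(0.859, -1.316)
t=0.750: state=(0.487, -1.679)
t=1.000: state=(0.008, -2.170)
t=1.250: state=(-0.595, -2.616)
t=1.500: state=(-1.249, -2.457)
t=1.750: state=(-1.750, -1.461)
t=2.000: state=(-1.979, -0.438)
t=2.250: state=(-2.007, 0.144)
t=2.500: state=(-1.932, 0.427)
t=2.750: state=(-1.804, 0.586)
t=3.000: state=(-1.642, 0.708)
t=3.250: state=(-1.449, 0.836)
t=3.500: state=(-1.221, 0.996)
t=3.750: state=(-0.946, 1.220)
t=4.000: state=(-0.603, 1.545)
t=4.250: state=(-0.162, 2.001)
t=4.500: state=(0.402, 2.498)
t=4.750: state=(1.054, 2.591)
t=5.000: state=(1.620, 1.805)
t=5.250: state=(1.930, 0.706)
t=5.500: state=(2.008, -0.007)
t=5.750: state=(1.957, -0.359)
t=6.000: state=(1.842, -0.544)
t=6.250: state=(1.690, -0.673)
t=6.500: state=(1.506, -0.796)
t=6.750: state=(1.289, -0.945)
t=7.000: state=(1.029, -1.148)
t=7.250: state=(0.708, -1.441)
t=7.330: state=(0.588, -1.560)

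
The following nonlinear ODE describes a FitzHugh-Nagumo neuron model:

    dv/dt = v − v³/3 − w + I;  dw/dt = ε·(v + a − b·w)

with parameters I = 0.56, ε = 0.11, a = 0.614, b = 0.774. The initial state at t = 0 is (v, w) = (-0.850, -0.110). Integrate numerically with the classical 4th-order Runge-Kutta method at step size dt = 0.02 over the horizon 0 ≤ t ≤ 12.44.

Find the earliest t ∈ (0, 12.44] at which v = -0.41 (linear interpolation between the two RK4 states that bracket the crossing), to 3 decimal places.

t = 4.159

t=0.000: state=(-0.850, -0.110)
step 1 (dt=0.02): k1=(0.025, -0.017), k2=(0.025, -0.017), k3=(0.025, -0.017), k4=(0.025, -0.017); state += dt/6·(k1+2k2+2k3+k4)
t=0.020: state=(-0.850, -0.110)
t=0.040: state=(-0.849, -0.111)
t=0.060: state=(-0.848, -0.111)
continuing one RK4 step at a time; state shown every 25 steps (Δt=0.5):
t=0.500: state=(-0.835, -0.118)
t=1.000: state=(-0.813, -0.124)
t=1.500: state=(-0.784, -0.129)
t=2.000: state=(-0.747, -0.132)
t=2.500: state=(-0.699, -0.132)
t=3.000: state=(-0.639, -0.130)
t=3.500: state=(-0.559, -0.124)
t=4.000: state=(-0.452, -0.113)
t=4.140: state=(-0.415, -0.109)
next step: t=4.160: state=(-0.410, -0.108) — v has crossed -0.41
linear interpolation between t=4.140 (-0.41531) and t=4.160 (-0.40972) → t≈4.159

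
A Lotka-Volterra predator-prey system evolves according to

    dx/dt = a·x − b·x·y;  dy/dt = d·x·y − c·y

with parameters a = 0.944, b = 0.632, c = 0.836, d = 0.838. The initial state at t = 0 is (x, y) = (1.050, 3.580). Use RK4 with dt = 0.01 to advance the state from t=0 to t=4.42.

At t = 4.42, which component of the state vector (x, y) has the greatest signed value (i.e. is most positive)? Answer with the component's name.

largest component: x

t=0.000: state=(1.050, 3.580)
step 1 (dt=0.01): k1=(-1.384, 0.157), k2=(-1.376, 0.136), k3=(-1.376, 0.137), k4=(-1.367, 0.116); state += dt/6·(k1+2k2+2k3+k4)
t=0.010: state=(1.036, 3.581)
t=0.020: state=(1.023, 3.582)
t=0.030: state=(1.009, 3.583)
continuing one RK4 step at a time; state shown every 20 steps (Δt=0.2):
t=0.200: state=(0.808, 3.536)
t=0.400: state=(0.630, 3.371)
t=0.600: state=(0.504, 3.135)
t=0.800: state=(0.417, 2.863)
t=1.000: state=(0.357, 2.584)
t=1.200: state=(0.316, 2.312)
t=1.400: state=(0.290, 2.058)
t=1.600: state=(0.274, 1.825)
t=1.800: state=(0.266, 1.615)
t=2.000: state=(0.265, 1.429)
t=2.200: state=(0.270, 1.264)
t=2.400: state=(0.281, 1.120)
t=2.600: state=(0.297, 0.994)
t=2.800: state=(0.318, 0.886)
t=3.000: state=(0.346, 0.792)
t=3.200: state=(0.380, 0.712)
t=3.400: state=(0.421, 0.644)
t=3.600: state=(0.471, 0.587)
t=3.800: state=(0.530, 0.540)
t=4.000: state=(0.599, 0.502)
t=4.200: state=(0.680, 0.473)
t=4.400: state=(0.775, 0.452)
t=4.420: state=(0.785, 0.450)
compare at T: x=0.785, y=0.450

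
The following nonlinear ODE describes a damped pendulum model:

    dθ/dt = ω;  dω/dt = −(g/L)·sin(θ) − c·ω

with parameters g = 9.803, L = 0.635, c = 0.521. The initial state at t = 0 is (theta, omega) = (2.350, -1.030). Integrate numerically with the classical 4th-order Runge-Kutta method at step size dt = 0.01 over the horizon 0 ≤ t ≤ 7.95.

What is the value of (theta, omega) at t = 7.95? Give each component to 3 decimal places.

t=0.000: state=(2.350, -1.030)
step 1 (dt=0.01): k1=(-1.030, -10.447), k2=(-1.082, -10.475), k3=(-1.082, -10.478), k4=(-1.135, -10.509); state += dt/6·(k1+2k2+2k3+k4)
t=0.010: state=(2.339, -1.135)
t=0.020: state=(2.327, -1.240)
t=0.030: state=(2.314, -1.346)
continuing one RK4 step at a time; state shown every 50 steps (Δt=0.5):
t=0.500: state=(0.378, -6.468)
t=1.000: state=(-1.649, -0.282)
t=1.500: state=(-0.117, 5.172)
t=2.000: state=(1.237, -0.761)
t=2.500: state=(-0.350, -3.699)
t=3.000: state=(-0.787, 2.109)
t=3.500: state=(0.638, 1.763)
t=4.000: state=(0.263, -2.626)
t=4.500: state=(-0.628, 0.082)
t=5.000: state=(0.169, 1.980)
t=5.500: state=(0.379, -1.248)
t=6.000: state=(-0.363, -0.742)
t=6.500: state=(-0.062, 1.440)
t=7.000: state=(0.318, -0.341)
t=7.500: state=(-0.157, -0.887)
t=7.950: state=(-0.182, 0.736)

(theta, omega) = (-0.182, 0.736)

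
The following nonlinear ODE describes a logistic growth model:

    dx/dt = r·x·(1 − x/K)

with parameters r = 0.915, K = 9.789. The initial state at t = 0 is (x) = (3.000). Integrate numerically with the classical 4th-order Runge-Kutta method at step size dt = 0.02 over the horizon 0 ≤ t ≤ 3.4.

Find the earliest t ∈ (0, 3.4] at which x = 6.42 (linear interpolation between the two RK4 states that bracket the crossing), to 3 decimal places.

t=0.000: state=(3.000)
step 1 (dt=0.02): k1=(1.904), k2=(1.910), k3=(1.910), k4=(1.917); state += dt/6·(k1+2k2+2k3+k4)
t=0.020: state=(3.038)
t=0.040: state=(3.077)
t=0.060: state=(3.115)
continuing one RK4 step at a time; state shown every 10 steps (Δt=0.2):
t=0.200: state=(3.394)
t=0.400: state=(3.810)
t=0.600: state=(4.243)
t=0.800: state=(4.687)
t=1.000: state=(5.135)
t=1.200: state=(5.578)
t=1.400: state=(6.011)
t=1.580: state=(6.385)
next step: t=1.600: state=(6.426) — x has crossed 6.42
linear interpolation between t=1.580 (6.38502) and t=1.600 (6.42554) → t≈1.597

t = 1.597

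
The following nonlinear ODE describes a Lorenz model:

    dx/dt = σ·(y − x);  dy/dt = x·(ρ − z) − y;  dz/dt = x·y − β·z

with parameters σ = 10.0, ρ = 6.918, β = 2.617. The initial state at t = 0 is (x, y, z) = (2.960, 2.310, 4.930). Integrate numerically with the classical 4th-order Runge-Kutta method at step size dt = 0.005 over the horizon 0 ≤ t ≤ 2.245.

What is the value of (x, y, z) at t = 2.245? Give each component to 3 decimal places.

(x, y, z) = (4.007, 3.866, 6.293)

t=0.000: state=(2.960, 2.310, 4.930)
step 1 (dt=0.005): k1=(-6.500, 3.574, -6.064), k2=(-6.248, 3.578, -6.036), k3=(-6.254, 3.579, -6.034), k4=(-6.008, 3.583, -6.005); state += dt/6·(k1+2k2+2k3+k4)
t=0.005: state=(2.929, 2.328, 4.900)
t=0.010: state=(2.900, 2.346, 4.870)
t=0.015: state=(2.873, 2.364, 4.840)
continuing one RK4 step at a time; state shown every 20 steps (Δt=0.1):
t=0.100: state=(2.685, 2.687, 4.403)
t=0.200: state=(2.847, 3.135, 4.093)
t=0.300: state=(3.219, 3.662, 4.059)
t=0.400: state=(3.704, 4.216, 4.332)
t=0.500: state=(4.209, 4.687, 4.900)
t=0.600: state=(4.616, 4.930, 5.661)
t=0.700: state=(4.803, 4.851, 6.406)
t=0.800: state=(4.713, 4.495, 6.899)
t=0.900: state=(4.406, 4.035, 7.021)
t=1.000: state=(4.020, 3.642, 6.819)
t=1.100: state=(3.683, 3.399, 6.431)
t=1.200: state=(3.465, 3.315, 5.997)
t=1.300: state=(3.382, 3.364, 5.616)
t=1.400: state=(3.421, 3.512, 5.348)
t=1.500: state=(3.553, 3.723, 5.226)
t=1.600: state=(3.746, 3.954, 5.257)
t=1.700: state=(3.956, 4.159, 5.426)
t=1.800: state=(4.137, 4.289, 5.688)
t=1.900: state=(4.248, 4.314, 5.972)
t=2.000: state=(4.266, 4.237, 6.203)
t=2.100: state=(4.196, 4.092, 6.327)
t=2.200: state=(4.071, 3.931, 6.328)
t=2.245: state=(4.007, 3.866, 6.293)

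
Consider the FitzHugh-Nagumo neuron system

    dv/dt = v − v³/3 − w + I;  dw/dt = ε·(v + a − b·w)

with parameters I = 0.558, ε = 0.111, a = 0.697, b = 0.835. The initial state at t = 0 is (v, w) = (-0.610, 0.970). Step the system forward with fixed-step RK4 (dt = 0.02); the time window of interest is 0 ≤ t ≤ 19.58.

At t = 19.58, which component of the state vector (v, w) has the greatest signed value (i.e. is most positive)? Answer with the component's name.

largest component: v

t=0.000: state=(-0.610, 0.970)
step 1 (dt=0.02): k1=(-0.946, -0.080), k2=(-0.951, -0.081), k3=(-0.951, -0.081), k4=(-0.956, -0.082); state += dt/6·(k1+2k2+2k3+k4)
t=0.020: state=(-0.629, 0.968)
t=0.040: state=(-0.648, 0.967)
t=0.060: state=(-0.668, 0.965)
continuing one RK4 step at a time; state shown every 50 steps (Δt=1):
t=1.000: state=(-1.537, 0.840)
t=2.000: state=(-1.774, 0.659)
t=3.000: state=(-1.732, 0.488)
t=4.000: state=(-1.657, 0.339)
t=5.000: state=(-1.578, 0.212)
t=6.000: state=(-1.500, 0.104)
t=7.000: state=(-1.421, 0.014)
t=8.000: state=(-1.341, -0.060)
t=9.000: state=(-1.259, -0.119)
t=10.000: state=(-1.174, -0.163)
t=11.000: state=(-1.085, -0.195)
t=12.000: state=(-0.986, -0.213)
t=13.000: state=(-0.872, -0.219)
t=14.000: state=(-0.727, -0.211)
t=15.000: state=(-0.513, -0.185)
t=16.000: state=(-0.116, -0.130)
t=17.000: state=(0.768, -0.015)
t=18.000: state=(1.703, 0.199)
t=19.000: state=(1.808, 0.446)
t=19.580: state=(1.765, 0.578)
compare at T: v=1.765, w=0.578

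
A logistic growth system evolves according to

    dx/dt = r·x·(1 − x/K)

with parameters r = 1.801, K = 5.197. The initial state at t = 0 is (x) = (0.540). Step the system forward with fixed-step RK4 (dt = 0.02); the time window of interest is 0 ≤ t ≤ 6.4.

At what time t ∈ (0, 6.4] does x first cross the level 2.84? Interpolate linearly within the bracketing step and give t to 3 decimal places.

t=0.000: state=(0.540)
step 1 (dt=0.02): k1=(0.871), k2=(0.884), k3=(0.884), k4=(0.897); state += dt/6·(k1+2k2+2k3+k4)
t=0.020: state=(0.558)
t=0.040: state=(0.576)
t=0.060: state=(0.595)
continuing one RK4 step at a time; state shown every 25 steps (Δt=0.5):
t=0.500: state=(1.154)
t=1.000: state=(2.144)
t=1.280: state=(2.794)
next step: t=1.300: state=(2.840) — x has crossed 2.84
linear interpolation between t=1.280 (2.79396) and t=1.300 (2.84042) → t≈1.300

t = 1.300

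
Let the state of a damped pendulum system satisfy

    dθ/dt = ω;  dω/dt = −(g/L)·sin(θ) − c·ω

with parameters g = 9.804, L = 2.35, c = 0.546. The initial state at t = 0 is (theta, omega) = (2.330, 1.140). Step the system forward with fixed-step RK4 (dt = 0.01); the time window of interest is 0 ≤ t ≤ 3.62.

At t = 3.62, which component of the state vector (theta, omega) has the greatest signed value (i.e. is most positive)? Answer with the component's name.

t=0.000: state=(2.330, 1.140)
step 1 (dt=0.01): k1=(1.140, -3.649), k2=(1.122, -3.622), k3=(1.122, -3.623), k4=(1.104, -3.596); state += dt/6·(k1+2k2+2k3+k4)
t=0.010: state=(2.341, 1.104)
t=0.020: state=(2.352, 1.068)
t=0.030: state=(2.363, 1.033)
continuing one RK4 step at a time; state shown every 20 steps (Δt=0.2):
t=0.200: state=(2.491, 0.502)
t=0.400: state=(2.539, -0.007)
t=0.600: state=(2.492, -0.465)
t=0.800: state=(2.353, -0.933)
t=1.000: state=(2.115, -1.455)
t=1.200: state=(1.766, -2.036)
t=1.400: state=(1.301, -2.608)
t=1.600: state=(0.735, -3.003)
t=1.800: state=(0.126, -3.013)
t=2.000: state=(-0.439, -2.570)
t=2.200: state=(-0.881, -1.813)
t=2.400: state=(-1.157, -0.947)
t=2.600: state=(-1.262, -0.106)
t=2.800: state=(-1.205, 0.654)
t=3.000: state=(-1.008, 1.295)
t=3.200: state=(-0.699, 1.757)
t=3.400: state=(-0.323, 1.959)
t=3.600: state=(0.064, 1.854)
t=3.620: state=(0.101, 1.827)
compare at T: theta=0.101, omega=1.827

largest component: omega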